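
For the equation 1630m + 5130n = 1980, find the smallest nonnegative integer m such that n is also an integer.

gcd(5130, 1630):
  5130 = 3×1630 + 240
  1630 = 6×240 + 190
  240 = 1×190 + 50
  190 = 3×50 + 40
  50 = 1×40 + 10
  40 = 4×10
so gcd(5130, 1630) = 10.
10 divides 1980, so solutions exist.
Back-substitute for Bézout coefficients:
  10 = 50 - 1×40
  ... = 1630×(-107) + 5130×(34)
Scale by 1980/10 = 198: (m₀, n₀) = (-21186, 6732).
General solution: m = -21186 + 513t, n = 6732 - 163t for integer t.
m ≥ 0: smallest is -21186 mod 513 = 360 (at t = 42), with n = -114.

360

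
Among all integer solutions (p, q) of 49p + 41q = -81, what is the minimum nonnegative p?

gcd(49, 41) = 1.
1 divides -81, so solutions exist.
By Bézout, 49·(-5) + 41·(6) = 1.
Scale by -81/1 = -81: (p₀, q₀) = (405, -486).
General solution: p = 405 + 41t, q = -486 - 49t for integer t.
p ≥ 0: smallest is 405 mod 41 = 36 (at t = -9), with q = -45.

36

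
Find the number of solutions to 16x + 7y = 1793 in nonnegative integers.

gcd(16, 7) = 1.
By Bézout, 16×(-3) + 7×(7) = 1.
One solution: (4, 247).
General: x = 4 + 7t, y = 247 - 16t.
x ≥ 0 ⇒ t ≥ 0; y ≥ 0 ⇒ t ≤ 15. So t ∈ [0, 15]: 16 solutions.

16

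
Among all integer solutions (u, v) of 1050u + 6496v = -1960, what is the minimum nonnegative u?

60

gcd(6496, 1050):
  6496 = 6×1050 + 196
  1050 = 5×196 + 70
  196 = 2×70 + 56
  70 = 1×56 + 14
  56 = 4×14
so gcd(6496, 1050) = 14.
14 divides -1960, so solutions exist.
Back-substitute for Bézout coefficients:
  14 = 70 - 1×56
  ... = 1050×(99) + 6496×(-16)
Scale by -1960/14 = -140: (u₀, v₀) = (-13860, 2240).
General solution: u = -13860 + 464t, v = 2240 - 75t for integer t.
u ≥ 0: smallest is -13860 mod 464 = 60 (at t = 30), with v = -10.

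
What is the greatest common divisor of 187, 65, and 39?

1

gcd(187, 65) = 1  (187 = 2*65 + 57, 65 = 1*57 + 8, 57 = 7*8 + 1, 8 = 8*1).
gcd(1, 39) = 1.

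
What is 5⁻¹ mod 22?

gcd(22, 5) = 1  (22 = 4*5 + 2, 5 = 2*2 + 1, 2 = 2*1).
Back-substituting, 5*(9) + 22*(-2) = 1.
So 5*9 ≡ 1 (mod 22), and 9 mod 22 = 9.

9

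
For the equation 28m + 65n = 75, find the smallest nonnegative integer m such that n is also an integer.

gcd(65, 28):
  65 = 2·28 + 9
  28 = 3·9 + 1
  9 = 9·1
so gcd(65, 28) = 1.
1 divides 75, so solutions exist.
Back-substitute for Bézout coefficients:
  1 = 28 - 3·9
  ... = 28·(7) + 65·(-3)
Scale by 75/1 = 75: (m₀, n₀) = (525, -225).
General solution: m = 525 + 65t, n = -225 - 28t for integer t.
m ≥ 0: smallest is 525 mod 65 = 5 (at t = -8), with n = -1.

5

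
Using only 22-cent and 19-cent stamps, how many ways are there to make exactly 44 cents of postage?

Need nonnegative integers with 22j + 19k = 44.
gcd(22, 19) = 1, and 22·(-6) + 19·(7) = 1.
So (j₀, k₀) = (-264, 308); general j = -264 + 19t, k = 308 - 22t.
j ≥ 0 ⇒ t ≥ 14; k ≥ 0 ⇒ t ≤ 14. That's 1 value of t.

1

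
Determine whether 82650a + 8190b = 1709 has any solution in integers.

no

gcd(82650, 8190):
  82650 = 10·8190 + 750
  8190 = 10·750 + 690
  750 = 1·690 + 60
  690 = 11·60 + 30
  60 = 2·30
so gcd(82650, 8190) = 30.
30 does not divide 1709 (remainder 29), so no integer solutions.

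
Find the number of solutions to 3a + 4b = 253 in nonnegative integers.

gcd(4, 3) = 1.
By Bézout, 3·(-1) + 4·(1) = 1.
One solution: (3, 61).
General: a = 3 + 4t, b = 61 - 3t.
a ≥ 0 ⇒ t ≥ 0; b ≥ 0 ⇒ t ≤ 20. So t ∈ [0, 20]: 21 solutions.

21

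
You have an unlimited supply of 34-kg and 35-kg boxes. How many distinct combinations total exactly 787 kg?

Need nonnegative integers with 34j + 35k = 787.
gcd(34, 35) = 1, and 34·(-1) + 35·(1) = 1.
So (j₀, k₀) = (-787, 787); general j = -787 + 35t, k = 787 - 34t.
j ≥ 0 ⇒ t ≥ 23; k ≥ 0 ⇒ t ≤ 23. That's 1 value of t.

1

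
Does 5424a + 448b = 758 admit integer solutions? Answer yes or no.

no

gcd(5424, 448) = 16  (5424 = 12·448 + 48, 448 = 9·48 + 16, 48 = 3·16).
16 does not divide 758 (remainder 6), so no integer solutions.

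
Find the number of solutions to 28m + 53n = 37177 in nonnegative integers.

gcd(53, 28):
  53 = 1·28 + 25
  28 = 1·25 + 3
  25 = 8·3 + 1
  3 = 3·1
so gcd(53, 28) = 1.
Back-substitute for Bézout coefficients:
  1 = 25 - 8·3
  ... = 28·(-17) + 53·(9)
Scale by 37177: one solution is (-632009, 334593). Reduce m mod 53: (16, 693).
General: m = 16 + 53t, n = 693 - 28t.
m ≥ 0 ⇒ t ≥ 0; n ≥ 0 ⇒ t ≤ 24. So t ∈ [0, 24]: 25 solutions.

25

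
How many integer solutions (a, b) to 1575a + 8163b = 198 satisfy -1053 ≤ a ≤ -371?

gcd(8163, 1575):
  8163 = 5*1575 + 288
  1575 = 5*288 + 135
  288 = 2*135 + 18
  135 = 7*18 + 9
  18 = 2*9
so gcd(8163, 1575) = 9.
Back-substitute for Bézout coefficients:
  9 = 135 - 7*18
  ... = 1575*(425) + 8163*(-82)
Scale by 22: particular solution (9350, -1804); reduce a mod 907: (280, -54).
General solution: a = 280 + 907t, b = -54 - 175t for integer t.
-1053 ≤ 280 + 907t ≤ -371 gives t ∈ [-1, -1], which is 1 value.

1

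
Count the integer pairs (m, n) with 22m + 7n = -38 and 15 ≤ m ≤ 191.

25

gcd(22, 7) = 1  (22 = 3×7 + 1, 7 = 7×1).
Back-substituting, 22×(1) + 7×(-3) = 1.
Scale by -38: particular solution (-38, 114); reduce m mod 7: (4, -18).
General solution: m = 4 + 7t, n = -18 - 22t for integer t.
15 ≤ 4 + 7t ≤ 191 gives t ∈ [2, 26], which is 25 values.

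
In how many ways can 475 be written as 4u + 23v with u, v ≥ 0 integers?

5

gcd(23, 4):
  23 = 5·4 + 3
  4 = 1·3 + 1
  3 = 3·1
so gcd(23, 4) = 1.
Back-substitute for Bézout coefficients:
  1 = 4 - 1·3
  ... = 4·(6) + 23·(-1)
Scale by 475: one solution is (2850, -475). Reduce u mod 23: (21, 17).
General: u = 21 + 23t, v = 17 - 4t.
u ≥ 0 ⇒ t ≥ 0; v ≥ 0 ⇒ t ≤ 4. So t ∈ [0, 4]: 5 solutions.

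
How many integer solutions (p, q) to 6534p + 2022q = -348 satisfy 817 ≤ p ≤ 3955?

gcd(6534, 2022) = 6  (6534 = 3×2022 + 468, 2022 = 4×468 + 150, 468 = 3×150 + 18, 150 = 8×18 + 6, 18 = 3×6).
Back-substituting, 6534×(-108) + 2022×(349) = 6.
Scale by -58: particular solution (6264, -20242); reduce p mod 337: (198, -640).
General solution: p = 198 + 337t, q = -640 - 1089t for integer t.
817 ≤ 198 + 337t ≤ 3955 gives t ∈ [2, 11], which is 10 values.

10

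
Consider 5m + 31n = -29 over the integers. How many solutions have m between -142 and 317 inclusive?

gcd(31, 5) = 1  (31 = 6*5 + 1, 5 = 5*1).
Back-substituting, 5*(-6) + 31*(1) = 1.
Scale by -29: particular solution (174, -29); reduce m mod 31: (19, -4).
General solution: m = 19 + 31t, n = -4 - 5t for integer t.
-142 ≤ 19 + 31t ≤ 317 gives t ∈ [-5, 9], which is 15 values.

15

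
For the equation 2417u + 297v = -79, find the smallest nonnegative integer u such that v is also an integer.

gcd(2417, 297):
  2417 = 8·297 + 41
  297 = 7·41 + 10
  41 = 4·10 + 1
  10 = 10·1
so gcd(2417, 297) = 1.
1 divides -79, so solutions exist.
Back-substitute for Bézout coefficients:
  1 = 41 - 4·10
  ... = 2417·(29) + 297·(-236)
Scale by -79/1 = -79: (u₀, v₀) = (-2291, 18644).
General solution: u = -2291 + 297t, v = 18644 - 2417t for integer t.
u ≥ 0: smallest is -2291 mod 297 = 85 (at t = 8), with v = -692.

85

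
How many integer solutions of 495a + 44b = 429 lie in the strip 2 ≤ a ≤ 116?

gcd(495, 44) = 11  (495 = 11*44 + 11, 44 = 4*11).
Back-substituting, 495*(1) + 44*(-11) = 11.
Scale by 39: particular solution (39, -429); reduce a mod 4: (3, -24).
General solution: a = 3 + 4t, b = -24 - 45t for integer t.
2 ≤ 3 + 4t ≤ 116 gives t ∈ [0, 28], which is 29 values.

29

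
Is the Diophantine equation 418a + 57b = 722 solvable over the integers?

gcd(418, 57) = 19.
19 divides 722, so integer solutions exist.

yes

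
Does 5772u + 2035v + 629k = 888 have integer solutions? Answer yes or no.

yes

gcd(5772, 2035) = 37  (5772 = 2*2035 + 1702, 2035 = 1*1702 + 333, 1702 = 5*333 + 37, 333 = 9*37).
gcd(37, 629) = 37.
37 divides 888, so integer solutions exist.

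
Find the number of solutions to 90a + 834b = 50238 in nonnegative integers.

4

gcd(834, 90) = 6  (834 = 9·90 + 24, 90 = 3·24 + 18, 24 = 1·18 + 6, 18 = 3·6).
Back-substituting, 90·(-37) + 834·(4) = 6.
Scale by 8373: one solution is (-309801, 33492). Reduce a mod 139: (30, 57).
General: a = 30 + 139t, b = 57 - 15t.
a ≥ 0 ⇒ t ≥ 0; b ≥ 0 ⇒ t ≤ 3. So t ∈ [0, 3]: 4 solutions.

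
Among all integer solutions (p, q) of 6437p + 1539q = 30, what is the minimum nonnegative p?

1446

gcd(6437, 1539):
  6437 = 4·1539 + 281
  1539 = 5·281 + 134
  281 = 2·134 + 13
  134 = 10·13 + 4
  13 = 3·4 + 1
  4 = 4·1
so gcd(6437, 1539) = 1.
1 divides 30, so solutions exist.
Back-substitute for Bézout coefficients:
  1 = 13 - 3·4
  ... = 6437·(356) + 1539·(-1489)
Scale by 30/1 = 30: (p₀, q₀) = (10680, -44670).
General solution: p = 10680 + 1539t, q = -44670 - 6437t for integer t.
p ≥ 0: smallest is 10680 mod 1539 = 1446 (at t = -6), with q = -6048.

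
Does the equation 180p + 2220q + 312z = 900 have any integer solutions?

yes

gcd(2220, 180) = 60  (2220 = 12*180 + 60, 180 = 3*60).
gcd(60, 312) = 12.
12 divides 900, so integer solutions exist.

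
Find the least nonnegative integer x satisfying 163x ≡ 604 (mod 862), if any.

596

gcd(862, 163) = 1  (862 = 5×163 + 47, 163 = 3×47 + 22, 47 = 2×22 + 3, 22 = 7×3 + 1, 3 = 3×1).
1 divides 604, so solutions exist.
Back-substituting, 163×(275) + 862×(-52) = 1.
So 163×(275) ≡ 1 (mod 862); multiply by 604: x ≡ 166100 (mod 862).
Smallest nonnegative: x = 166100 mod 862 = 596.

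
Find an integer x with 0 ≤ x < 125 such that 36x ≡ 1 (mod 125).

gcd(125, 36) = 1.
By Bézout, 36·(-59) + 125·(17) = 1.
So 36·-59 ≡ 1 (mod 125), and -59 mod 125 = 66.

66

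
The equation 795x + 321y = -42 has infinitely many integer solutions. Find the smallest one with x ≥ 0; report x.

27

gcd(795, 321) = 3  (795 = 2·321 + 153, 321 = 2·153 + 15, 153 = 10·15 + 3, 15 = 5·3).
3 divides -42, so solutions exist.
Back-substituting, 795·(21) + 321·(-52) = 3.
Scale by -42/3 = -14: (x₀, y₀) = (-294, 728).
General solution: x = -294 + 107t, y = 728 - 265t for integer t.
x ≥ 0: smallest is -294 mod 107 = 27 (at t = 3), with y = -67.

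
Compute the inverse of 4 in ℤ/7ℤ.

2

gcd(7, 4) = 1.
By Bézout, 4*(2) + 7*(-1) = 1.
So 4*2 ≡ 1 (mod 7), and 2 mod 7 = 2.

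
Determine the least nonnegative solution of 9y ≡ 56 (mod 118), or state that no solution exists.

gcd(118, 9):
  118 = 13×9 + 1
  9 = 9×1
so gcd(118, 9) = 1.
1 divides 56, so solutions exist.
Back-substitute for Bézout coefficients:
  1 = 118 - 13×9
  ... = 9×(-13) + 118×(1)
So 9×(-13) ≡ 1 (mod 118); multiply by 56: y ≡ -728 (mod 118).
Smallest nonnegative: y = -728 mod 118 = 98.

98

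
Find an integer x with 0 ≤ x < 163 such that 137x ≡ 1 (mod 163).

94

gcd(163, 137) = 1  (163 = 1*137 + 26, 137 = 5*26 + 7, 26 = 3*7 + 5, 7 = 1*5 + 2, 5 = 2*2 + 1, 2 = 2*1).
Back-substituting, 137*(-69) + 163*(58) = 1.
So 137*-69 ≡ 1 (mod 163), and -69 mod 163 = 94.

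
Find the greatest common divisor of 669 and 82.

1

gcd(669, 82):
  669 = 8*82 + 13
  82 = 6*13 + 4
  13 = 3*4 + 1
  4 = 4*1
so gcd(669, 82) = 1.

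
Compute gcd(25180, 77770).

10

gcd(77770, 25180) = 10  (77770 = 3·25180 + 2230, 25180 = 11·2230 + 650, 2230 = 3·650 + 280, 650 = 2·280 + 90, 280 = 3·90 + 10, 90 = 9·10).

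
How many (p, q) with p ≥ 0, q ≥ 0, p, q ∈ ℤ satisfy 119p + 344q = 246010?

gcd(344, 119):
  344 = 2·119 + 106
  119 = 1·106 + 13
  106 = 8·13 + 2
  13 = 6·2 + 1
  2 = 2·1
so gcd(344, 119) = 1.
Back-substitute for Bézout coefficients:
  1 = 13 - 6·2
  ... = 119·(159) + 344·(-55)
Scale by 246010: one solution is (39115590, -13530550). Reduce p mod 344: (38, 702).
General: p = 38 + 344t, q = 702 - 119t.
p ≥ 0 ⇒ t ≥ 0; q ≥ 0 ⇒ t ≤ 5. So t ∈ [0, 5]: 6 solutions.

6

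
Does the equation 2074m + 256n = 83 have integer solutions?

no

gcd(2074, 256):
  2074 = 8×256 + 26
  256 = 9×26 + 22
  26 = 1×22 + 4
  22 = 5×4 + 2
  4 = 2×2
so gcd(2074, 256) = 2.
2 does not divide 83 (remainder 1), so no integer solutions.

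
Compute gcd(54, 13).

1

gcd(54, 13):
  54 = 4*13 + 2
  13 = 6*2 + 1
  2 = 2*1
so gcd(54, 13) = 1.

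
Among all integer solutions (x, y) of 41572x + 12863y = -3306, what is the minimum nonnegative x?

180

gcd(41572, 12863):
  41572 = 3*12863 + 2983
  12863 = 4*2983 + 931
  2983 = 3*931 + 190
  931 = 4*190 + 171
  190 = 1*171 + 19
  171 = 9*19
so gcd(41572, 12863) = 19.
19 divides -3306, so solutions exist.
Back-substitute for Bézout coefficients:
  19 = 190 - 1*171
  ... = 41572*(69) + 12863*(-223)
Scale by -3306/19 = -174: (x₀, y₀) = (-12006, 38802).
General solution: x = -12006 + 677t, y = 38802 - 2188t for integer t.
x ≥ 0: smallest is -12006 mod 677 = 180 (at t = 18), with y = -582.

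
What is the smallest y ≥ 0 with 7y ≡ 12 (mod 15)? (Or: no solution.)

6

gcd(15, 7):
  15 = 2·7 + 1
  7 = 7·1
so gcd(15, 7) = 1.
1 divides 12, so solutions exist.
Back-substitute for Bézout coefficients:
  1 = 15 - 2·7
  ... = 7·(-2) + 15·(1)
So 7·(-2) ≡ 1 (mod 15); multiply by 12: y ≡ -24 (mod 15).
Smallest nonnegative: y = -24 mod 15 = 6.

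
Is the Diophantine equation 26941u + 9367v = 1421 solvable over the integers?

gcd(26941, 9367):
  26941 = 2×9367 + 8207
  9367 = 1×8207 + 1160
  8207 = 7×1160 + 87
  1160 = 13×87 + 29
  87 = 3×29
so gcd(26941, 9367) = 29.
29 divides 1421, so integer solutions exist.

yes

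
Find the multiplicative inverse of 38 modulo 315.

gcd(315, 38) = 1  (315 = 8×38 + 11, 38 = 3×11 + 5, 11 = 2×5 + 1, 5 = 5×1).
Back-substituting, 38×(-58) + 315×(7) = 1.
So 38×-58 ≡ 1 (mod 315), and -58 mod 315 = 257.

257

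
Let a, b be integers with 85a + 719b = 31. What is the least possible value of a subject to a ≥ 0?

gcd(719, 85) = 1  (719 = 8×85 + 39, 85 = 2×39 + 7, 39 = 5×7 + 4, 7 = 1×4 + 3, 4 = 1×3 + 1, 3 = 3×1).
1 divides 31, so solutions exist.
Back-substituting, 85×(-203) + 719×(24) = 1.
Scale by 31/1 = 31: (a₀, b₀) = (-6293, 744).
General solution: a = -6293 + 719t, b = 744 - 85t for integer t.
a ≥ 0: smallest is -6293 mod 719 = 178 (at t = 9), with b = -21.

178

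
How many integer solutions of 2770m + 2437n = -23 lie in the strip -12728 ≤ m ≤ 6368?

8

gcd(2770, 2437) = 1.
By Bézout, 2770*(-161) + 2437*(183) = 1.
Particular solution: (1266, -1439).
General solution: m = 1266 + 2437t, n = -1439 - 2770t for integer t.
-12728 ≤ 1266 + 2437t ≤ 6368 gives t ∈ [-5, 2], which is 8 values.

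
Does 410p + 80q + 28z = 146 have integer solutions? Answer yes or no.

yes

gcd(410, 80) = 10  (410 = 5*80 + 10, 80 = 8*10).
gcd(10, 28) = 2.
2 divides 146, so integer solutions exist.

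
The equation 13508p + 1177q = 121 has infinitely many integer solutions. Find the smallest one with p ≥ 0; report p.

17

gcd(13508, 1177) = 11  (13508 = 11*1177 + 561, 1177 = 2*561 + 55, 561 = 10*55 + 11, 55 = 5*11).
11 divides 121, so solutions exist.
Back-substituting, 13508*(21) + 1177*(-241) = 11.
Scale by 121/11 = 11: (p₀, q₀) = (231, -2651).
General solution: p = 231 + 107t, q = -2651 - 1228t for integer t.
p ≥ 0: smallest is 231 mod 107 = 17 (at t = -2), with q = -195.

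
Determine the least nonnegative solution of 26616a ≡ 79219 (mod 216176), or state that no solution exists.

gcd(216176, 26616) = 8.
8 does not divide 79219, so the congruence has no solution.

no solution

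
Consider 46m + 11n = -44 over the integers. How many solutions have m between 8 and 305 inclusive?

gcd(46, 11) = 1  (46 = 4·11 + 2, 11 = 5·2 + 1, 2 = 2·1).
Back-substituting, 46·(-5) + 11·(21) = 1.
Scale by -44: particular solution (220, -924); reduce m mod 11: (0, -4).
General solution: m = 0 + 11t, n = -4 - 46t for integer t.
8 ≤ 0 + 11t ≤ 305 gives t ∈ [1, 27], which is 27 values.

27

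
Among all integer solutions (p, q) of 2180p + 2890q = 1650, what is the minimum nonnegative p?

132

gcd(2890, 2180):
  2890 = 1*2180 + 710
  2180 = 3*710 + 50
  710 = 14*50 + 10
  50 = 5*10
so gcd(2890, 2180) = 10.
10 divides 1650, so solutions exist.
Back-substitute for Bézout coefficients:
  10 = 710 - 14*50
  ... = 2180*(-57) + 2890*(43)
Scale by 1650/10 = 165: (p₀, q₀) = (-9405, 7095).
General solution: p = -9405 + 289t, q = 7095 - 218t for integer t.
p ≥ 0: smallest is -9405 mod 289 = 132 (at t = 33), with q = -99.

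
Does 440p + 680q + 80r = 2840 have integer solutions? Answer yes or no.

gcd(680, 440):
  680 = 1×440 + 240
  440 = 1×240 + 200
  240 = 1×200 + 40
  200 = 5×40
so gcd(680, 440) = 40.
gcd(40, 80) = 40.
40 divides 2840, so integer solutions exist.

yes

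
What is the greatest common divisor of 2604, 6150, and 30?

6

gcd(6150, 2604):
  6150 = 2·2604 + 942
  2604 = 2·942 + 720
  942 = 1·720 + 222
  720 = 3·222 + 54
  222 = 4·54 + 6
  54 = 9·6
so gcd(6150, 2604) = 6.
gcd(6, 30) = 6.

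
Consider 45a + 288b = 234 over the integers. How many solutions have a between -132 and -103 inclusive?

gcd(288, 45) = 9  (288 = 6·45 + 18, 45 = 2·18 + 9, 18 = 2·9).
Back-substituting, 45·(13) + 288·(-2) = 9.
Scale by 26: particular solution (338, -52); reduce a mod 32: (18, -2).
General solution: a = 18 + 32t, b = -2 - 5t for integer t.
-132 ≤ 18 + 32t ≤ -103 gives t ∈ [-4, -4], which is 1 value.

1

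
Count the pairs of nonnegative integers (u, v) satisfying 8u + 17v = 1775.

gcd(17, 8) = 1  (17 = 2×8 + 1, 8 = 8×1).
Back-substituting, 8×(-2) + 17×(1) = 1.
Scale by 1775: one solution is (-3550, 1775). Reduce u mod 17: (3, 103).
General: u = 3 + 17t, v = 103 - 8t.
u ≥ 0 ⇒ t ≥ 0; v ≥ 0 ⇒ t ≤ 12. So t ∈ [0, 12]: 13 solutions.

13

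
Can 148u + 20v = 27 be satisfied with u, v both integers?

gcd(148, 20):
  148 = 7*20 + 8
  20 = 2*8 + 4
  8 = 2*4
so gcd(148, 20) = 4.
4 does not divide 27 (remainder 3), so no integer solutions.

no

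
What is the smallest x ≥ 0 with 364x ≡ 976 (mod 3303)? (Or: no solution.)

1999

gcd(3303, 364):
  3303 = 9×364 + 27
  364 = 13×27 + 13
  27 = 2×13 + 1
  13 = 13×1
so gcd(3303, 364) = 1.
1 divides 976, so solutions exist.
Back-substitute for Bézout coefficients:
  1 = 27 - 2×13
  ... = 364×(-245) + 3303×(27)
So 364×(-245) ≡ 1 (mod 3303); multiply by 976: x ≡ -239120 (mod 3303).
Smallest nonnegative: x = -239120 mod 3303 = 1999.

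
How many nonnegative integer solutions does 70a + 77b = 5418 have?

7

gcd(77, 70) = 7.
By Bézout, 70*(-1) + 77*(1) = 7.
One solution: (7, 64).
General: a = 7 + 11t, b = 64 - 10t.
a ≥ 0 ⇒ t ≥ 0; b ≥ 0 ⇒ t ≤ 6. So t ∈ [0, 6]: 7 solutions.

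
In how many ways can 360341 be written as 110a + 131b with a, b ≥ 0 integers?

gcd(131, 110) = 1  (131 = 1*110 + 21, 110 = 5*21 + 5, 21 = 4*5 + 1, 5 = 5*1).
Back-substituting, 110*(-25) + 131*(21) = 1.
Scale by 360341: one solution is (-9008525, 7567161). Reduce a mod 131: (83, 2681).
General: a = 83 + 131t, b = 2681 - 110t.
a ≥ 0 ⇒ t ≥ 0; b ≥ 0 ⇒ t ≤ 24. So t ∈ [0, 24]: 25 solutions.

25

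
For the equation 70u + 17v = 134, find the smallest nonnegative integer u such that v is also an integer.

16

gcd(70, 17):
  70 = 4*17 + 2
  17 = 8*2 + 1
  2 = 2*1
so gcd(70, 17) = 1.
1 divides 134, so solutions exist.
Back-substitute for Bézout coefficients:
  1 = 17 - 8*2
  ... = 70*(-8) + 17*(33)
Scale by 134/1 = 134: (u₀, v₀) = (-1072, 4422).
General solution: u = -1072 + 17t, v = 4422 - 70t for integer t.
u ≥ 0: smallest is -1072 mod 17 = 16 (at t = 64), with v = -58.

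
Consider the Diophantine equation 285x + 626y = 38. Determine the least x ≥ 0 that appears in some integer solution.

gcd(626, 285):
  626 = 2×285 + 56
  285 = 5×56 + 5
  56 = 11×5 + 1
  5 = 5×1
so gcd(626, 285) = 1.
1 divides 38, so solutions exist.
Back-substitute for Bézout coefficients:
  1 = 56 - 11×5
  ... = 285×(-123) + 626×(56)
Scale by 38/1 = 38: (x₀, y₀) = (-4674, 2128).
General solution: x = -4674 + 626t, y = 2128 - 285t for integer t.
x ≥ 0: smallest is -4674 mod 626 = 334 (at t = 8), with y = -152.

334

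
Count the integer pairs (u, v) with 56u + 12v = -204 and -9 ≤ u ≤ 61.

24

gcd(56, 12) = 4.
By Bézout, 56·(-1) + 12·(5) = 4.
Particular solution: (0, -17).
General solution: u = 0 + 3t, v = -17 - 14t for integer t.
-9 ≤ 0 + 3t ≤ 61 gives t ∈ [-3, 20], which is 24 values.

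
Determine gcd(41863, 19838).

1

gcd(41863, 19838):
  41863 = 2·19838 + 2187
  19838 = 9·2187 + 155
  2187 = 14·155 + 17
  155 = 9·17 + 2
  17 = 8·2 + 1
  2 = 2·1
so gcd(41863, 19838) = 1.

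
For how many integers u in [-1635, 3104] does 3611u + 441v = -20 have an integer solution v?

11

gcd(3611, 441) = 1.
By Bézout, 3611×(-85) + 441×(696) = 1.
Particular solution: (377, -3087).
General solution: u = 377 + 441t, v = -3087 - 3611t for integer t.
-1635 ≤ 377 + 441t ≤ 3104 gives t ∈ [-4, 6], which is 11 values.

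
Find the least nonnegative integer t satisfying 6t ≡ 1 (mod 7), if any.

gcd(7, 6):
  7 = 1*6 + 1
  6 = 6*1
so gcd(7, 6) = 1.
1 divides 1, so solutions exist.
Back-substitute for Bézout coefficients:
  1 = 7 - 1*6
  ... = 6*(-1) + 7*(1)
So 6*(-1) ≡ 1 (mod 7); multiply by 1: t ≡ -1 (mod 7).
Smallest nonnegative: t = -1 mod 7 = 6.

6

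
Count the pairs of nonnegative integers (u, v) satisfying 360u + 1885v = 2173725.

16

gcd(1885, 360):
  1885 = 5·360 + 85
  360 = 4·85 + 20
  85 = 4·20 + 5
  20 = 4·5
so gcd(1885, 360) = 5.
Back-substitute for Bézout coefficients:
  5 = 85 - 4·20
  ... = 360·(-89) + 1885·(17)
Scale by 434745: one solution is (-38692305, 7390665). Reduce u mod 377: (336, 1089).
General: u = 336 + 377t, v = 1089 - 72t.
u ≥ 0 ⇒ t ≥ 0; v ≥ 0 ⇒ t ≤ 15. So t ∈ [0, 15]: 16 solutions.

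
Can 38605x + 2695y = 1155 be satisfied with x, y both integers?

gcd(38605, 2695) = 35.
35 divides 1155, so integer solutions exist.

yes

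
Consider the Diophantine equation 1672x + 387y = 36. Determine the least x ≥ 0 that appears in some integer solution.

gcd(1672, 387) = 1  (1672 = 4·387 + 124, 387 = 3·124 + 15, 124 = 8·15 + 4, 15 = 3·4 + 3, 4 = 1·3 + 1, 3 = 3·1).
1 divides 36, so solutions exist.
Back-substituting, 1672·(103) + 387·(-445) = 1.
Scale by 36/1 = 36: (x₀, y₀) = (3708, -16020).
General solution: x = 3708 + 387t, y = -16020 - 1672t for integer t.
x ≥ 0: smallest is 3708 mod 387 = 225 (at t = -9), with y = -972.

225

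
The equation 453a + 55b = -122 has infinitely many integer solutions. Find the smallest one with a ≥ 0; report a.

16

gcd(453, 55) = 1  (453 = 8×55 + 13, 55 = 4×13 + 3, 13 = 4×3 + 1, 3 = 3×1).
1 divides -122, so solutions exist.
Back-substituting, 453×(17) + 55×(-140) = 1.
Scale by -122/1 = -122: (a₀, b₀) = (-2074, 17080).
General solution: a = -2074 + 55t, b = 17080 - 453t for integer t.
a ≥ 0: smallest is -2074 mod 55 = 16 (at t = 38), with b = -134.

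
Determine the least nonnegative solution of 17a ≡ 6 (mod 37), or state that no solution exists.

33

gcd(37, 17) = 1.
1 divides 6, so solutions exist.
By Bézout, 17·(-13) + 37·(6) = 1.
So 17·(-13) ≡ 1 (mod 37); multiply by 6: a ≡ -78 (mod 37).
Smallest nonnegative: a = -78 mod 37 = 33.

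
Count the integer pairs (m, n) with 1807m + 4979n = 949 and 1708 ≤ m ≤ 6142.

gcd(4979, 1807) = 13  (4979 = 2*1807 + 1365, 1807 = 1*1365 + 442, 1365 = 3*442 + 39, 442 = 11*39 + 13, 39 = 3*13).
Back-substituting, 1807*(124) + 4979*(-45) = 13.
Scale by 73: particular solution (9052, -3285); reduce m mod 383: (243, -88).
General solution: m = 243 + 383t, n = -88 - 139t for integer t.
1708 ≤ 243 + 383t ≤ 6142 gives t ∈ [4, 15], which is 12 values.

12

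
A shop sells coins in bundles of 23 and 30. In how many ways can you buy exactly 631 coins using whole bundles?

1

Need nonnegative integers with 23j + 30k = 631.
gcd(23, 30) = 1, and 23·(-13) + 30·(10) = 1.
So (j₀, k₀) = (-8203, 6310); general j = -8203 + 30t, k = 6310 - 23t.
j ≥ 0 ⇒ t ≥ 274; k ≥ 0 ⇒ t ≤ 274. That's 1 value of t.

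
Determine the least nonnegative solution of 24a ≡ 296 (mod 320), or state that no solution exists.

39

gcd(320, 24) = 8.
8 divides 296, so solutions exist.
By Bézout, 24×(-13) + 320×(1) = 8.
So 24×(-13) ≡ 8 (mod 320); multiply by 37: a ≡ -481 (mod 40).
Smallest nonnegative: a = -481 mod 40 = 39.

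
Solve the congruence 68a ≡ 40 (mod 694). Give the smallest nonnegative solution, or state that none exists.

21

gcd(694, 68):
  694 = 10·68 + 14
  68 = 4·14 + 12
  14 = 1·12 + 2
  12 = 6·2
so gcd(694, 68) = 2.
2 divides 40, so solutions exist.
Back-substitute for Bézout coefficients:
  2 = 14 - 1·12
  ... = 68·(-51) + 694·(5)
So 68·(-51) ≡ 2 (mod 694); multiply by 20: a ≡ -1020 (mod 347).
Smallest nonnegative: a = -1020 mod 347 = 21.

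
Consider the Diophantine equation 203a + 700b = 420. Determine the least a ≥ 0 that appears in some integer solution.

gcd(700, 203) = 7  (700 = 3×203 + 91, 203 = 2×91 + 21, 91 = 4×21 + 7, 21 = 3×7).
7 divides 420, so solutions exist.
Back-substituting, 203×(-31) + 700×(9) = 7.
Scale by 420/7 = 60: (a₀, b₀) = (-1860, 540).
General solution: a = -1860 + 100t, b = 540 - 29t for integer t.
a ≥ 0: smallest is -1860 mod 100 = 40 (at t = 19), with b = -11.

40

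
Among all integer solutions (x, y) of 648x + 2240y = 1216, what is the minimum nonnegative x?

gcd(2240, 648) = 8.
8 divides 1216, so solutions exist.
By Bézout, 648×(121) + 2240×(-35) = 8.
Scale by 1216/8 = 152: (x₀, y₀) = (18392, -5320).
General solution: x = 18392 + 280t, y = -5320 - 81t for integer t.
x ≥ 0: smallest is 18392 mod 280 = 192 (at t = -65), with y = -55.

192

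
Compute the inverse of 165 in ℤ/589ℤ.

gcd(589, 165) = 1.
By Bézout, 165*(-282) + 589*(79) = 1.
So 165*-282 ≡ 1 (mod 589), and -282 mod 589 = 307.

307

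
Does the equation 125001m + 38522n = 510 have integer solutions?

yes

gcd(125001, 38522) = 17.
17 divides 510, so integer solutions exist.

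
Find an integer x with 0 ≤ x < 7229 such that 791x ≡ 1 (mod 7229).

1380

gcd(7229, 791) = 1.
By Bézout, 791×(1380) + 7229×(-151) = 1.
So 791×1380 ≡ 1 (mod 7229), and 1380 mod 7229 = 1380.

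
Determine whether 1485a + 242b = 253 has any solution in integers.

gcd(1485, 242):
  1485 = 6×242 + 33
  242 = 7×33 + 11
  33 = 3×11
so gcd(1485, 242) = 11.
11 divides 253, so integer solutions exist.

yes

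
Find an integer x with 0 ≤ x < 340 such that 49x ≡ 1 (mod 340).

gcd(340, 49) = 1  (340 = 6*49 + 46, 49 = 1*46 + 3, 46 = 15*3 + 1, 3 = 3*1).
Back-substituting, 49*(-111) + 340*(16) = 1.
So 49*-111 ≡ 1 (mod 340), and -111 mod 340 = 229.

229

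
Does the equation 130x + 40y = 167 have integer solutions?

gcd(130, 40) = 10.
10 does not divide 167 (remainder 7), so no integer solutions.

no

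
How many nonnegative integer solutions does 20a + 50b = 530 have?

gcd(50, 20):
  50 = 2*20 + 10
  20 = 2*10
so gcd(50, 20) = 10.
Back-substitute for Bézout coefficients:
  10 = 50 - 2*20
  ... = 20*(-2) + 50*(1)
Scale by 53: one solution is (-106, 53). Reduce a mod 5: (4, 9).
General: a = 4 + 5t, b = 9 - 2t.
a ≥ 0 ⇒ t ≥ 0; b ≥ 0 ⇒ t ≤ 4. So t ∈ [0, 4]: 5 solutions.

5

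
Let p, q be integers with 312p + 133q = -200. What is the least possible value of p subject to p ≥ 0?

13

gcd(312, 133):
  312 = 2×133 + 46
  133 = 2×46 + 41
  46 = 1×41 + 5
  41 = 8×5 + 1
  5 = 5×1
so gcd(312, 133) = 1.
1 divides -200, so solutions exist.
Back-substitute for Bézout coefficients:
  1 = 41 - 8×5
  ... = 312×(-26) + 133×(61)
Scale by -200/1 = -200: (p₀, q₀) = (5200, -12200).
General solution: p = 5200 + 133t, q = -12200 - 312t for integer t.
p ≥ 0: smallest is 5200 mod 133 = 13 (at t = -39), with q = -32.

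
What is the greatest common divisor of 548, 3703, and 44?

1

gcd(3703, 548) = 1.
gcd(1, 44) = 1.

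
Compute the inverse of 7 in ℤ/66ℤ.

gcd(66, 7):
  66 = 9×7 + 3
  7 = 2×3 + 1
  3 = 3×1
so gcd(66, 7) = 1.
Back-substitute for Bézout coefficients:
  1 = 7 - 2×3
  ... = 7×(19) + 66×(-2)
So 7×19 ≡ 1 (mod 66), and 19 mod 66 = 19.

19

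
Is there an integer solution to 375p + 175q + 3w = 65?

yes

gcd(375, 175) = 25.
gcd(25, 3) = 1.
1 divides 65, so integer solutions exist.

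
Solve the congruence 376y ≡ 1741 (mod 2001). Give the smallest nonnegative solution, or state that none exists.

1681

gcd(2001, 376) = 1.
1 divides 1741, so solutions exist.
By Bézout, 376*(463) + 2001*(-87) = 1.
So 376*(463) ≡ 1 (mod 2001); multiply by 1741: y ≡ 806083 (mod 2001).
Smallest nonnegative: y = 806083 mod 2001 = 1681.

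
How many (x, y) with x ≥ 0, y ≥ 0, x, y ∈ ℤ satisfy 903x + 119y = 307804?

gcd(903, 119):
  903 = 7×119 + 70
  119 = 1×70 + 49
  70 = 1×49 + 21
  49 = 2×21 + 7
  21 = 3×7
so gcd(903, 119) = 7.
Back-substitute for Bézout coefficients:
  7 = 49 - 2×21
  ... = 903×(-5) + 119×(38)
Scale by 43972: one solution is (-219860, 1670936). Reduce x mod 17: (1, 2579).
General: x = 1 + 17t, y = 2579 - 129t.
x ≥ 0 ⇒ t ≥ 0; y ≥ 0 ⇒ t ≤ 19. So t ∈ [0, 19]: 20 solutions.

20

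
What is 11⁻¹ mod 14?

gcd(14, 11) = 1  (14 = 1*11 + 3, 11 = 3*3 + 2, 3 = 1*2 + 1, 2 = 2*1).
Back-substituting, 11*(-5) + 14*(4) = 1.
So 11*-5 ≡ 1 (mod 14), and -5 mod 14 = 9.

9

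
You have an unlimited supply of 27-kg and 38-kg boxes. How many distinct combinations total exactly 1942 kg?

Need nonnegative integers with 27j + 38k = 1942.
gcd(27, 38) = 1, and 27·(-7) + 38·(5) = 1.
So (j₀, k₀) = (-13594, 9710); general j = -13594 + 38t, k = 9710 - 27t.
j ≥ 0 ⇒ t ≥ 358; k ≥ 0 ⇒ t ≤ 359. That's 2 values of t.

2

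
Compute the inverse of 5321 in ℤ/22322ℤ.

gcd(22322, 5321) = 1  (22322 = 4*5321 + 1038, 5321 = 5*1038 + 131, 1038 = 7*131 + 121, 131 = 1*121 + 10, 121 = 12*10 + 1, 10 = 10*1).
Back-substituting, 5321*(-2215) + 22322*(528) = 1.
So 5321*-2215 ≡ 1 (mod 22322), and -2215 mod 22322 = 20107.

20107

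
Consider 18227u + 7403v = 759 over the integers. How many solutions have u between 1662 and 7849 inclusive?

gcd(18227, 7403) = 11.
By Bézout, 18227·(-132) + 7403·(325) = 11.
Particular solution: (314, -773).
General solution: u = 314 + 673t, v = -773 - 1657t for integer t.
1662 ≤ 314 + 673t ≤ 7849 gives t ∈ [3, 11], which is 9 values.

9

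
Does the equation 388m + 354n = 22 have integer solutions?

gcd(388, 354):
  388 = 1·354 + 34
  354 = 10·34 + 14
  34 = 2·14 + 6
  14 = 2·6 + 2
  6 = 3·2
so gcd(388, 354) = 2.
2 divides 22, so integer solutions exist.

yes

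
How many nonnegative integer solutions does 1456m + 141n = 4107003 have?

20

gcd(1456, 141) = 1.
By Bézout, 1456·(46) + 141·(-475) = 1.
One solution: (45, 28663).
General: m = 45 + 141t, n = 28663 - 1456t.
m ≥ 0 ⇒ t ≥ 0; n ≥ 0 ⇒ t ≤ 19. So t ∈ [0, 19]: 20 solutions.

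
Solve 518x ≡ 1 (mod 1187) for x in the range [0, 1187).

621

gcd(1187, 518) = 1.
By Bézout, 518×(-566) + 1187×(247) = 1.
So 518×-566 ≡ 1 (mod 1187), and -566 mod 1187 = 621.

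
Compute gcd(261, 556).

gcd(556, 261) = 1  (556 = 2*261 + 34, 261 = 7*34 + 23, 34 = 1*23 + 11, 23 = 2*11 + 1, 11 = 11*1).

1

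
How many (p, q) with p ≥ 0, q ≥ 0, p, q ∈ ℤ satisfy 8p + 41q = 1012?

gcd(41, 8) = 1.
By Bézout, 8×(-5) + 41×(1) = 1.
One solution: (24, 20).
General: p = 24 + 41t, q = 20 - 8t.
p ≥ 0 ⇒ t ≥ 0; q ≥ 0 ⇒ t ≤ 2. So t ∈ [0, 2]: 3 solutions.

3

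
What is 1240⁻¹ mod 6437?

gcd(6437, 1240) = 1.
By Bézout, 1240·(-1521) + 6437·(293) = 1.
So 1240·-1521 ≡ 1 (mod 6437), and -1521 mod 6437 = 4916.

4916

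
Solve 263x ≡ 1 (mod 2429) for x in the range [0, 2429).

1136

gcd(2429, 263) = 1  (2429 = 9×263 + 62, 263 = 4×62 + 15, 62 = 4×15 + 2, 15 = 7×2 + 1, 2 = 2×1).
Back-substituting, 263×(1136) + 2429×(-123) = 1.
So 263×1136 ≡ 1 (mod 2429), and 1136 mod 2429 = 1136.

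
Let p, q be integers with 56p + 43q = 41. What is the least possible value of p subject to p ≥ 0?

gcd(56, 43) = 1.
1 divides 41, so solutions exist.
By Bézout, 56*(10) + 43*(-13) = 1.
Scale by 41/1 = 41: (p₀, q₀) = (410, -533).
General solution: p = 410 + 43t, q = -533 - 56t for integer t.
p ≥ 0: smallest is 410 mod 43 = 23 (at t = -9), with q = -29.

23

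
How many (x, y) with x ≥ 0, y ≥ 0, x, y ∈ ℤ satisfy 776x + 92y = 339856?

19

gcd(776, 92):
  776 = 8·92 + 40
  92 = 2·40 + 12
  40 = 3·12 + 4
  12 = 3·4
so gcd(776, 92) = 4.
Back-substitute for Bézout coefficients:
  4 = 40 - 3·12
  ... = 776·(7) + 92·(-59)
Scale by 84964: one solution is (594748, -5012876). Reduce x mod 23: (14, 3576).
General: x = 14 + 23t, y = 3576 - 194t.
x ≥ 0 ⇒ t ≥ 0; y ≥ 0 ⇒ t ≤ 18. So t ∈ [0, 18]: 19 solutions.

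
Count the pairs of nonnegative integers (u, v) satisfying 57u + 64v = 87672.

24

gcd(64, 57):
  64 = 1×57 + 7
  57 = 8×7 + 1
  7 = 7×1
so gcd(64, 57) = 1.
Back-substitute for Bézout coefficients:
  1 = 57 - 8×7
  ... = 57×(9) + 64×(-8)
Scale by 87672: one solution is (789048, -701376). Reduce u mod 64: (56, 1320).
General: u = 56 + 64t, v = 1320 - 57t.
u ≥ 0 ⇒ t ≥ 0; v ≥ 0 ⇒ t ≤ 23. So t ∈ [0, 23]: 24 solutions.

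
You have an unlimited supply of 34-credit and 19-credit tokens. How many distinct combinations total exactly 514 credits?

Need nonnegative integers with 34j + 19k = 514.
gcd(34, 19) = 1, and 34·(-5) + 19·(9) = 1.
So (j₀, k₀) = (-2570, 4626); general j = -2570 + 19t, k = 4626 - 34t.
j ≥ 0 ⇒ t ≥ 136; k ≥ 0 ⇒ t ≤ 136. That's 1 value of t.

1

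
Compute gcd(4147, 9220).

1

gcd(9220, 4147):
  9220 = 2×4147 + 926
  4147 = 4×926 + 443
  926 = 2×443 + 40
  443 = 11×40 + 3
  40 = 13×3 + 1
  3 = 3×1
so gcd(9220, 4147) = 1.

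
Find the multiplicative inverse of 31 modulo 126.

61

gcd(126, 31):
  126 = 4·31 + 2
  31 = 15·2 + 1
  2 = 2·1
so gcd(126, 31) = 1.
Back-substitute for Bézout coefficients:
  1 = 31 - 15·2
  ... = 31·(61) + 126·(-15)
So 31·61 ≡ 1 (mod 126), and 61 mod 126 = 61.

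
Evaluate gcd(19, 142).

gcd(142, 19):
  142 = 7×19 + 9
  19 = 2×9 + 1
  9 = 9×1
so gcd(142, 19) = 1.

1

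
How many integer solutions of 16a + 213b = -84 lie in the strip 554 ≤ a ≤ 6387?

27

gcd(213, 16) = 1  (213 = 13·16 + 5, 16 = 3·5 + 1, 5 = 5·1).
Back-substituting, 16·(40) + 213·(-3) = 1.
Scale by -84: particular solution (-3360, 252); reduce a mod 213: (48, -4).
General solution: a = 48 + 213t, b = -4 - 16t for integer t.
554 ≤ 48 + 213t ≤ 6387 gives t ∈ [3, 29], which is 27 values.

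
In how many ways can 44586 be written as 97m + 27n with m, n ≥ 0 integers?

gcd(97, 27):
  97 = 3*27 + 16
  27 = 1*16 + 11
  16 = 1*11 + 5
  11 = 2*5 + 1
  5 = 5*1
so gcd(97, 27) = 1.
Back-substitute for Bézout coefficients:
  1 = 11 - 2*5
  ... = 97*(-5) + 27*(18)
Scale by 44586: one solution is (-222930, 802548). Reduce m mod 27: (9, 1619).
General: m = 9 + 27t, n = 1619 - 97t.
m ≥ 0 ⇒ t ≥ 0; n ≥ 0 ⇒ t ≤ 16. So t ∈ [0, 16]: 17 solutions.

17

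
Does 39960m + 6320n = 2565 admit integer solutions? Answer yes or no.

gcd(39960, 6320):
  39960 = 6×6320 + 2040
  6320 = 3×2040 + 200
  2040 = 10×200 + 40
  200 = 5×40
so gcd(39960, 6320) = 40.
40 does not divide 2565 (remainder 5), so no integer solutions.

no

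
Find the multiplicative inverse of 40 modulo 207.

gcd(207, 40) = 1.
By Bézout, 40×(88) + 207×(-17) = 1.
So 40×88 ≡ 1 (mod 207), and 88 mod 207 = 88.

88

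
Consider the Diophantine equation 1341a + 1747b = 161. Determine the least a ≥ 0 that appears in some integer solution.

gcd(1747, 1341):
  1747 = 1·1341 + 406
  1341 = 3·406 + 123
  406 = 3·123 + 37
  123 = 3·37 + 12
  37 = 3·12 + 1
  12 = 12·1
so gcd(1747, 1341) = 1.
1 divides 161, so solutions exist.
Back-substitute for Bézout coefficients:
  1 = 37 - 3·12
  ... = 1341·(-142) + 1747·(109)
Scale by 161/1 = 161: (a₀, b₀) = (-22862, 17549).
General solution: a = -22862 + 1747t, b = 17549 - 1341t for integer t.
a ≥ 0: smallest is -22862 mod 1747 = 1596 (at t = 14), with b = -1225.

1596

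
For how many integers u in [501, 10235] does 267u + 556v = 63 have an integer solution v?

18

gcd(556, 267) = 1.
By Bézout, 267*(-177) + 556*(85) = 1.
Particular solution: (525, -252).
General solution: u = 525 + 556t, v = -252 - 267t for integer t.
501 ≤ 525 + 556t ≤ 10235 gives t ∈ [0, 17], which is 18 values.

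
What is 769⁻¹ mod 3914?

gcd(3914, 769) = 1  (3914 = 5*769 + 69, 769 = 11*69 + 10, 69 = 6*10 + 9, 10 = 1*9 + 1, 9 = 9*1).
Back-substituting, 769*(397) + 3914*(-78) = 1.
So 769*397 ≡ 1 (mod 3914), and 397 mod 3914 = 397.

397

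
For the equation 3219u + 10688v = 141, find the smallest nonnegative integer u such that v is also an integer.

gcd(10688, 3219):
  10688 = 3*3219 + 1031
  3219 = 3*1031 + 126
  1031 = 8*126 + 23
  126 = 5*23 + 11
  23 = 2*11 + 1
  11 = 11*1
so gcd(10688, 3219) = 1.
1 divides 141, so solutions exist.
Back-substitute for Bézout coefficients:
  1 = 23 - 2*11
  ... = 3219*(-933) + 10688*(281)
Scale by 141/1 = 141: (u₀, v₀) = (-131553, 39621).
General solution: u = -131553 + 10688t, v = 39621 - 3219t for integer t.
u ≥ 0: smallest is -131553 mod 10688 = 7391 (at t = 13), with v = -2226.

7391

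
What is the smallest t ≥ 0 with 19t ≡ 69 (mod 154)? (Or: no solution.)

109

gcd(154, 19) = 1.
1 divides 69, so solutions exist.
By Bézout, 19×(73) + 154×(-9) = 1.
So 19×(73) ≡ 1 (mod 154); multiply by 69: t ≡ 5037 (mod 154).
Smallest nonnegative: t = 5037 mod 154 = 109.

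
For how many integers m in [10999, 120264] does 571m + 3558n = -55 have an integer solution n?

gcd(3558, 571) = 1  (3558 = 6×571 + 132, 571 = 4×132 + 43, 132 = 3×43 + 3, 43 = 14×3 + 1, 3 = 3×1).
Back-substituting, 571×(1159) + 3558×(-186) = 1.
Scale by -55: particular solution (-63745, 10230); reduce m mod 3558: (299, -48).
General solution: m = 299 + 3558t, n = -48 - 571t for integer t.
10999 ≤ 299 + 3558t ≤ 120264 gives t ∈ [4, 33], which is 30 values.

30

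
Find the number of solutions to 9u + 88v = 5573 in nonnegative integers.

gcd(88, 9):
  88 = 9×9 + 7
  9 = 1×7 + 2
  7 = 3×2 + 1
  2 = 2×1
so gcd(88, 9) = 1.
Back-substitute for Bézout coefficients:
  1 = 7 - 3×2
  ... = 9×(-39) + 88×(4)
Scale by 5573: one solution is (-217347, 22292). Reduce u mod 88: (13, 62).
General: u = 13 + 88t, v = 62 - 9t.
u ≥ 0 ⇒ t ≥ 0; v ≥ 0 ⇒ t ≤ 6. So t ∈ [0, 6]: 7 solutions.

7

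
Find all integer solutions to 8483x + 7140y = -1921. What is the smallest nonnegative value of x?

gcd(8483, 7140):
  8483 = 1×7140 + 1343
  7140 = 5×1343 + 425
  1343 = 3×425 + 68
  425 = 6×68 + 17
  68 = 4×17
so gcd(8483, 7140) = 17.
17 divides -1921, so solutions exist.
Back-substitute for Bézout coefficients:
  17 = 425 - 6×68
  ... = 8483×(-101) + 7140×(120)
Scale by -1921/17 = -113: (x₀, y₀) = (11413, -13560).
General solution: x = 11413 + 420t, y = -13560 - 499t for integer t.
x ≥ 0: smallest is 11413 mod 420 = 73 (at t = -27), with y = -87.

73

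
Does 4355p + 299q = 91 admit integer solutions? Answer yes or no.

gcd(4355, 299):
  4355 = 14×299 + 169
  299 = 1×169 + 130
  169 = 1×130 + 39
  130 = 3×39 + 13
  39 = 3×13
so gcd(4355, 299) = 13.
13 divides 91, so integer solutions exist.

yes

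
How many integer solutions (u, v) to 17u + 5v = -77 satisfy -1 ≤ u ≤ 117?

24

gcd(17, 5):
  17 = 3*5 + 2
  5 = 2*2 + 1
  2 = 2*1
so gcd(17, 5) = 1.
Back-substitute for Bézout coefficients:
  1 = 5 - 2*2
  ... = 17*(-2) + 5*(7)
Scale by -77: particular solution (154, -539); reduce u mod 5: (4, -29).
General solution: u = 4 + 5t, v = -29 - 17t for integer t.
-1 ≤ 4 + 5t ≤ 117 gives t ∈ [-1, 22], which is 24 values.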